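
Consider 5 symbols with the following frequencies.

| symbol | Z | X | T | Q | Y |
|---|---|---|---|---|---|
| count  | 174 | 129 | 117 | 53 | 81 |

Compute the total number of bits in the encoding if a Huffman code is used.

Greedily combine the two least-frequent nodes:
combine Q(53), Y(81) → 134
combine T(117), X(129) → 246
combine 134, Z(174) → 308
combine 246, 308 → 554
Each symbol's bit-cost is frequency × depth; summing gives 1242 bits (equivalently 134 + 246 + 308 + 554).

1242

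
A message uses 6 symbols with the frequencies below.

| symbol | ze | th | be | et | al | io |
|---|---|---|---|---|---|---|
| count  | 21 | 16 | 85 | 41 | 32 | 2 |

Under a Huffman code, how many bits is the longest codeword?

Merge the two lowest-weight nodes at each step:
merge io(2) and th(16): 18
merge 18 and ze(21): 39
merge al(32) and 39: 71
merge et(41) and 71: 112
merge be(85) and 112: 197
The first pair merged (io, th) ends up deepest, at depth 5.

5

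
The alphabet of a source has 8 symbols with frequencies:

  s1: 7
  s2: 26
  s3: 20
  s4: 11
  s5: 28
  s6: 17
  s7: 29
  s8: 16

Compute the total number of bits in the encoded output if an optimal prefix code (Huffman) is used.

451

Greedily combine the two least-frequent nodes:
s1(7) + s4(11) → 18
s8(16) + s6(17) → 33
18 + s3(20) → 38
s2(26) + s5(28) → 54
s7(29) + 33 → 62
38 + 54 → 92
62 + 92 → 154
The encoded length is the sum of every internal node's weight: 18 + 33 + 38 + 54 + 62 + 92 + 154 = 451 bits.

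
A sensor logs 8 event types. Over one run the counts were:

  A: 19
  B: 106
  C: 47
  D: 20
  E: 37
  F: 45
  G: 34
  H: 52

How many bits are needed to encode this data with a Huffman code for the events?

1013

Build the Huffman tree bottom-up:
merge A(19) and D(20): 39
merge G(34) and E(37): 71
merge 39 and F(45): 84
merge C(47) and H(52): 99
merge 71 and 84: 155
merge 99 and B(106): 205
merge 155 and 205: 360
The encoded length is the sum of every internal node's weight: 39 + 71 + 84 + 99 + 155 + 205 + 360 = 1013 bits.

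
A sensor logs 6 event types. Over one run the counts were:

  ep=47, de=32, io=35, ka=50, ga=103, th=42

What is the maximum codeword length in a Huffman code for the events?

3

Merge the two lowest-weight nodes at each step:
de(32) + io(35) → 67
th(42) + ep(47) → 89
ka(50) + 67 → 117
89 + ga(103) → 192
117 + 192 → 309
The rarest symbols sit at the bottom; the longest codeword is 3 bits.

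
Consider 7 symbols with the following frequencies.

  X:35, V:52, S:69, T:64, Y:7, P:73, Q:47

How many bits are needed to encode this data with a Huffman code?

941

Greedily combine the two least-frequent nodes:
merge Y(7) and X(35): 42
merge 42 and Q(47): 89
merge V(52) and T(64): 116
merge S(69) and P(73): 142
merge 89 and 116: 205
merge 142 and 205: 347
The encoded length is the sum of every internal node's weight: 42 + 89 + 116 + 142 + 205 + 347 = 941 bits.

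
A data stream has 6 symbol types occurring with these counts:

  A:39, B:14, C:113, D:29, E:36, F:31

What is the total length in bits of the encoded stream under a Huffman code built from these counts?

603

Greedily combine the two least-frequent nodes:
B(14) + D(29) → 43
F(31) + E(36) → 67
A(39) + 43 → 82
67 + 82 → 149
C(113) + 149 → 262
Total encoded bits = sum of merged weights = 43 + 67 + 82 + 149 + 262 = 603.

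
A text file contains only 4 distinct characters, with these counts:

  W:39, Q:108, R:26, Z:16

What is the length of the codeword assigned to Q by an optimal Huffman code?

1

Huffman merges, smallest pair first:
Z(16) + R(26) → 42
W(39) + 42 → 81
81 + Q(108) → 189
Q sits one level below the root: a 1-bit codeword.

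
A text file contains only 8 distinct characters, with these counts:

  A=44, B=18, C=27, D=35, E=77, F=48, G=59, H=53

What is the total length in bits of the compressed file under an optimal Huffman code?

Merge the two smallest weights repeatedly:
combine B(18), C(27) → 45
combine D(35), A(44) → 79
combine 45, F(48) → 93
combine H(53), G(59) → 112
combine E(77), 79 → 156
combine 93, 112 → 205
combine 156, 205 → 361
Each symbol's bit-cost is frequency × depth; summing gives 1051 bits (equivalently 45 + 79 + 93 + 112 + 156 + 205 + 361).

1051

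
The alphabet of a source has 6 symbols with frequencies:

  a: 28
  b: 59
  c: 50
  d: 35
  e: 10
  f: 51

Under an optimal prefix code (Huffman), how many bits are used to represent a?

Repeatedly merge the two smallest:
combine e(10), a(28) → 38
combine d(35), 38 → 73
combine c(50), f(51) → 101
combine b(59), 73 → 132
combine 101, 132 → 233
a sits 4 levels below the root, so its codeword is 4 bits.

4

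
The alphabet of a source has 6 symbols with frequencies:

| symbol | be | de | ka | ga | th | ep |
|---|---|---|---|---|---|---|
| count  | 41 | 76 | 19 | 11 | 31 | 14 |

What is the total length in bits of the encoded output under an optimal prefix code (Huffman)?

Greedily combine the two least-frequent nodes:
combine ga(11), ep(14) → 25
combine ka(19), 25 → 44
combine th(31), be(41) → 72
combine 44, 72 → 116
combine de(76), 116 → 192
Each symbol's bit-cost is frequency × depth; summing gives 449 bits (equivalently 25 + 44 + 72 + 116 + 192).

449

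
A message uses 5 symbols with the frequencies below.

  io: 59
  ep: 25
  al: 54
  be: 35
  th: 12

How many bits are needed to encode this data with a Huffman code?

Merge the two smallest weights repeatedly:
merge th(12) and ep(25): 37
merge be(35) and 37: 72
merge al(54) and io(59): 113
merge 72 and 113: 185
The encoded length is the sum of every internal node's weight: 37 + 72 + 113 + 185 = 407 bits.

407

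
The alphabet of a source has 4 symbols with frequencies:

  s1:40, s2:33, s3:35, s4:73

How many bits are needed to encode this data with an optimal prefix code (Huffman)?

357

Merge the two smallest weights repeatedly:
s2(33) + s3(35) → 68
s1(40) + 68 → 108
s4(73) + 108 → 181
Each symbol's bit-cost is frequency × depth; summing gives 357 bits (equivalently 68 + 108 + 181).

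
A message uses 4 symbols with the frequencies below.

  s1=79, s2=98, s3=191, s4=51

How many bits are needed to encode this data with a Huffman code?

Build the Huffman tree bottom-up:
combine s4(51), s1(79) → 130
combine s2(98), 130 → 228
combine s3(191), 228 → 419
The encoded length is the sum of every internal node's weight: 130 + 228 + 419 = 777 bits.

777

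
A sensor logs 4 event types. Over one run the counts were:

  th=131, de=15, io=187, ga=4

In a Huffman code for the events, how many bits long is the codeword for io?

1

Build the tree from the bottom:
ga(4) + de(15) → 19
19 + th(131) → 150
150 + io(187) → 337
io sits one level below the root: a 1-bit codeword.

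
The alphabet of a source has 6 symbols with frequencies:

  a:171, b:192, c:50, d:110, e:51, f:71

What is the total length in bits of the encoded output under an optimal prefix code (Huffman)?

Build the Huffman tree bottom-up:
c(50) + e(51) → 101
f(71) + 101 → 172
d(110) + a(171) → 281
172 + b(192) → 364
281 + 364 → 645
Total encoded bits = sum of merged weights = 101 + 172 + 281 + 364 + 645 = 1563.

1563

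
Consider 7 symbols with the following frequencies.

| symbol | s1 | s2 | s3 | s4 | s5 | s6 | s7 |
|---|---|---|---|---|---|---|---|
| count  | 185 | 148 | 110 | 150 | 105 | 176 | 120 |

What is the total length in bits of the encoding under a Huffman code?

Greedily combine the two least-frequent nodes:
combine s5(105), s3(110) → 215
combine s7(120), s2(148) → 268
combine s4(150), s6(176) → 326
combine s1(185), 215 → 400
combine 268, 326 → 594
combine 400, 594 → 994
Total encoded bits = sum of merged weights = 215 + 268 + 326 + 400 + 594 + 994 = 2797.

2797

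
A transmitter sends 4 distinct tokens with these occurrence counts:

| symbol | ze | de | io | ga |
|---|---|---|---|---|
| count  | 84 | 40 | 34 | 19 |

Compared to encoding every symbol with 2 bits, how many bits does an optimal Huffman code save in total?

Fixed-length: 2 bits × 177 symbols = 354 bits.
Huffman merges:
merge ga(19) and io(34): 53
merge de(40) and 53: 93
merge ze(84) and 93: 177
Huffman total = 53 + 93 + 177 = 323 bits.
Saving = 354 − 323 = 31 bits.

31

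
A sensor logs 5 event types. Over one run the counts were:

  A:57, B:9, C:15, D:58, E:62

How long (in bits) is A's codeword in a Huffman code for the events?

2

Repeatedly merge the two smallest:
merge B(9) and C(15): 24
merge 24 and A(57): 81
merge D(58) and E(62): 120
merge 81 and 120: 201
A sits 2 levels below the root, so its codeword is 2 bits.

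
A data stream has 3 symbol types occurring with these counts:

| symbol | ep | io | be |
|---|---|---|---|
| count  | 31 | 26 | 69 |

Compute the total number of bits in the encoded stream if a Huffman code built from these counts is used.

183

Greedily combine the two least-frequent nodes:
merge io(26) and ep(31): 57
merge 57 and be(69): 126
The encoded length is the sum of every internal node's weight: 57 + 126 = 183 bits.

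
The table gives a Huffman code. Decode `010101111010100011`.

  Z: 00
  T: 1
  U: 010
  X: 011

UTXTTUTZX

Read left to right; each codeword is recognised as soon as it completes (prefix code):
  010→U | 1→T | 011→X | 1→T | 1→T | 010→U | 1→T | 00→Z | 011→X
Decoded message: UTXTTUTZX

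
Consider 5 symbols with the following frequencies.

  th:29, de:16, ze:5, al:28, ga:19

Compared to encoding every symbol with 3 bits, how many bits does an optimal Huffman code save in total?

76

Fixed-length: 3 bits × 97 symbols = 291 bits.
Huffman merges:
combine ze(5), de(16) → 21
combine ga(19), 21 → 40
combine al(28), th(29) → 57
combine 40, 57 → 97
Huffman total = 21 + 40 + 57 + 97 = 215 bits.
Saving = 291 − 215 = 76 bits.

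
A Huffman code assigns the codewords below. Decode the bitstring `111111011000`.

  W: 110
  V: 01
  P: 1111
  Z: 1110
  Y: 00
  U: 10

PWWY

Read left to right; each codeword is recognised as soon as it completes (prefix code):
  1111→P | 110→W | 110→W | 00→Y
Decoded message: PWWY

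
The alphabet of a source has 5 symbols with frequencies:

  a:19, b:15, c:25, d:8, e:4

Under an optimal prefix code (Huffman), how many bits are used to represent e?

Repeatedly merge the two smallest:
combine e(4), d(8) → 12
combine 12, b(15) → 27
combine a(19), c(25) → 44
combine 27, 44 → 71
e sits 3 levels below the root, so its codeword is 3 bits.

3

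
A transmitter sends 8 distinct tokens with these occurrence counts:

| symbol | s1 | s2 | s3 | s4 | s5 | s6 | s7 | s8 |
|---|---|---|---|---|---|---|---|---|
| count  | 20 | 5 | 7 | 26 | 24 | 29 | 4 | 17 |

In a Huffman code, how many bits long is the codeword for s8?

Repeatedly merge the two smallest:
s7(4) + s2(5) → 9
s3(7) + 9 → 16
16 + s8(17) → 33
s1(20) + s5(24) → 44
s4(26) + s6(29) → 55
33 + 44 → 77
55 + 77 → 132
s8's leaf is at depth 3, giving a 3-bit codeword.

3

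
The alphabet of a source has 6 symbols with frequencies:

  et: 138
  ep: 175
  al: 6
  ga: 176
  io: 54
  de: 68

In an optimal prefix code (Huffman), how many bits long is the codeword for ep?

Build the tree from the bottom:
merge al(6) and io(54): 60
merge 60 and de(68): 128
merge 128 and et(138): 266
merge ep(175) and ga(176): 351
merge 266 and 351: 617
The subtree containing ep is merged 2 times, so code length = 2.

2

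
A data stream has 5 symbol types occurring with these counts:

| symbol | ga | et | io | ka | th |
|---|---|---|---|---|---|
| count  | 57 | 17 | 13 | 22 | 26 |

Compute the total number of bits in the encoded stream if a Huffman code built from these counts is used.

291

Build the Huffman tree bottom-up:
merge io(13) and et(17): 30
merge ka(22) and th(26): 48
merge 30 and 48: 78
merge ga(57) and 78: 135
Each symbol's bit-cost is frequency × depth; summing gives 291 bits (equivalently 30 + 48 + 78 + 135).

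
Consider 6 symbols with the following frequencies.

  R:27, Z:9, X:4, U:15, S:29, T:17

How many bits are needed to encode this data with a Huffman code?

243

Greedily combine the two least-frequent nodes:
combine X(4), Z(9) → 13
combine 13, U(15) → 28
combine T(17), R(27) → 44
combine 28, S(29) → 57
combine 44, 57 → 101
Each symbol's bit-cost is frequency × depth; summing gives 243 bits (equivalently 13 + 28 + 44 + 57 + 101).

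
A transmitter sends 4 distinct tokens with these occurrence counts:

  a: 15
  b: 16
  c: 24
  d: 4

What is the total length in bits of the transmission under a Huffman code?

Merge the two smallest weights repeatedly:
merge d(4) and a(15): 19
merge b(16) and 19: 35
merge c(24) and 35: 59
The encoded length is the sum of every internal node's weight: 19 + 35 + 59 = 113 bits.

113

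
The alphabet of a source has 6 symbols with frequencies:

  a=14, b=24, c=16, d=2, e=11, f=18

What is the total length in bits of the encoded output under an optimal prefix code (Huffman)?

210

Merge the two smallest weights repeatedly:
merge d(2) and e(11): 13
merge 13 and a(14): 27
merge c(16) and f(18): 34
merge b(24) and 27: 51
merge 34 and 51: 85
Each symbol's bit-cost is frequency × depth; summing gives 210 bits (equivalently 13 + 27 + 34 + 51 + 85).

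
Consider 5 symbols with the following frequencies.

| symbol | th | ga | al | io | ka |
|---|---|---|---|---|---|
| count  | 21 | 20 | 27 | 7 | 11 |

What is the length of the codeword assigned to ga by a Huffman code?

Repeatedly merge the two smallest:
combine io(7), ka(11) → 18
combine 18, ga(20) → 38
combine th(21), al(27) → 48
combine 38, 48 → 86
The subtree containing ga is merged 2 times, so code length = 2.

2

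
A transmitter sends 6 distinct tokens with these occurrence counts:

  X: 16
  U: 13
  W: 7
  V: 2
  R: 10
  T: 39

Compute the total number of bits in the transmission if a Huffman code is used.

192

Build the Huffman tree bottom-up:
V(2) + W(7) → 9
9 + R(10) → 19
U(13) + X(16) → 29
19 + 29 → 48
T(39) + 48 → 87
Each symbol's bit-cost is frequency × depth; summing gives 192 bits (equivalently 9 + 19 + 29 + 48 + 87).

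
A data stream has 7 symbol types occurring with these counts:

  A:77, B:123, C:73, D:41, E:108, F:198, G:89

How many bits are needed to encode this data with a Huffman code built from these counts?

Build the Huffman tree bottom-up:
combine D(41), C(73) → 114
combine A(77), G(89) → 166
combine E(108), 114 → 222
combine B(123), 166 → 289
combine F(198), 222 → 420
combine 289, 420 → 709
Each symbol's bit-cost is frequency × depth; summing gives 1920 bits (equivalently 114 + 166 + 222 + 289 + 420 + 709).

1920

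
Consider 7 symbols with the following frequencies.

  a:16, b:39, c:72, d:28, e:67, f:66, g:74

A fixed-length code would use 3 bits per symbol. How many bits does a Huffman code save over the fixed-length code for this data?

Fixed-length: 3 bits × 362 symbols = 1086 bits.
Huffman merges:
merge a(16) and d(28): 44
merge b(39) and 44: 83
merge f(66) and e(67): 133
merge c(72) and g(74): 146
merge 83 and 133: 216
merge 146 and 216: 362
Huffman total = 44 + 83 + 133 + 146 + 216 + 362 = 984 bits.
Saving = 1086 − 984 = 102 bits.

102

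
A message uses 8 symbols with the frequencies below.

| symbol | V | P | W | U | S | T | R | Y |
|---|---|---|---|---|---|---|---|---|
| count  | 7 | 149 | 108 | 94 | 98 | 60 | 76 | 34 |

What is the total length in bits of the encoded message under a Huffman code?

1763

Greedily combine the two least-frequent nodes:
combine V(7), Y(34) → 41
combine 41, T(60) → 101
combine R(76), U(94) → 170
combine S(98), 101 → 199
combine W(108), P(149) → 257
combine 170, 199 → 369
combine 257, 369 → 626
The encoded length is the sum of every internal node's weight: 41 + 101 + 170 + 199 + 257 + 369 + 626 = 1763 bits.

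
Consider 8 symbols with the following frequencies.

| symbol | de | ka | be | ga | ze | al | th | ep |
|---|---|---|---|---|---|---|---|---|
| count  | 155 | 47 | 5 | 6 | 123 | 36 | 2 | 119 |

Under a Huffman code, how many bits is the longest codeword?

6

Merge the two lowest-weight nodes at each step:
merge th(2) and be(5): 7
merge ga(6) and 7: 13
merge 13 and al(36): 49
merge ka(47) and 49: 96
merge 96 and ep(119): 215
merge ze(123) and de(155): 278
merge 215 and 278: 493
The rarest symbols sit at the bottom; the longest codeword is 6 bits.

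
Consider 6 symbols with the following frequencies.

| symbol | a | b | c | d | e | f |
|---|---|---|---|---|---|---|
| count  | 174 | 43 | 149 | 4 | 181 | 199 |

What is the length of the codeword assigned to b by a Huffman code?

Repeatedly merge the two smallest:
merge d(4) and b(43): 47
merge 47 and c(149): 196
merge a(174) and e(181): 355
merge 196 and f(199): 395
merge 355 and 395: 750
b sits 4 levels below the root, so its codeword is 4 bits.

4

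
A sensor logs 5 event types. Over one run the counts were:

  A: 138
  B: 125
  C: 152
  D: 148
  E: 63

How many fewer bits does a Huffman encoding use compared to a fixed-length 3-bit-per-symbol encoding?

438

Fixed-length: 3 bits × 626 symbols = 1878 bits.
Huffman merges:
E(63) + B(125) → 188
A(138) + D(148) → 286
C(152) + 188 → 340
286 + 340 → 626
Huffman total = 188 + 286 + 340 + 626 = 1440 bits.
Saving = 1878 − 1440 = 438 bits.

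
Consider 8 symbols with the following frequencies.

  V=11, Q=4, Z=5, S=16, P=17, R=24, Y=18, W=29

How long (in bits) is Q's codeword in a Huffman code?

5

Huffman merges, smallest pair first:
Q(4) + Z(5) → 9
9 + V(11) → 20
S(16) + P(17) → 33
Y(18) + 20 → 38
R(24) + W(29) → 53
33 + 38 → 71
53 + 71 → 124
The subtree containing Q is merged 5 times, so code length = 5.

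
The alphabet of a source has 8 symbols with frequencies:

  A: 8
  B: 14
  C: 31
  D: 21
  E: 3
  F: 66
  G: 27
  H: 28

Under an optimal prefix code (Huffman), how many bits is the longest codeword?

5

Merge the two lowest-weight nodes at each step:
merge E(3) and A(8): 11
merge 11 and B(14): 25
merge D(21) and 25: 46
merge G(27) and H(28): 55
merge C(31) and 46: 77
merge 55 and F(66): 121
merge 77 and 121: 198
Maximum depth reached is 5.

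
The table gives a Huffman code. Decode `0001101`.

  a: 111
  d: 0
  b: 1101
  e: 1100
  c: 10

Read left to right; each codeword is recognised as soon as it completes (prefix code):
  0→d | 0→d | 0→d | 1101→b
Decoded message: dddb

dddb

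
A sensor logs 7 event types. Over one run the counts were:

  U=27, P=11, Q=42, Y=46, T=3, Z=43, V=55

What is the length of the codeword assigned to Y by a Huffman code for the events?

Repeatedly merge the two smallest:
combine T(3), P(11) → 14
combine 14, U(27) → 41
combine 41, Q(42) → 83
combine Z(43), Y(46) → 89
combine V(55), 83 → 138
combine 89, 138 → 227
Y's leaf is at depth 2, giving a 2-bit codeword.

2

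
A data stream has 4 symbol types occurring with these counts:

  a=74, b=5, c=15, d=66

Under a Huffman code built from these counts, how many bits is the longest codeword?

3

Merge the two lowest-weight nodes at each step:
merge b(5) and c(15): 20
merge 20 and d(66): 86
merge a(74) and 86: 160
Maximum depth reached is 3.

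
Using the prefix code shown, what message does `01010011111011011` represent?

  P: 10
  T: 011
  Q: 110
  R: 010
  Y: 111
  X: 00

RPTYTT

Read left to right; each codeword is recognised as soon as it completes (prefix code):
  010→R | 10→P | 011→T | 111→Y | 011→T | 011→T
Decoded message: RPTYTT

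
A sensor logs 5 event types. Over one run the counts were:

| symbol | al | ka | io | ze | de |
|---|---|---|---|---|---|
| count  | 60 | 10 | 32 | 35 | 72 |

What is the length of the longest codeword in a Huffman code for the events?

3

Merge the two lowest-weight nodes at each step:
ka(10) + io(32) → 42
ze(35) + 42 → 77
al(60) + de(72) → 132
77 + 132 → 209
The first pair merged (ka, io) ends up deepest, at depth 3.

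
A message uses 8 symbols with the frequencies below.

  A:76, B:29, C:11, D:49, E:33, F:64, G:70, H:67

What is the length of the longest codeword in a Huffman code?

4

Merge the two lowest-weight nodes at each step:
merge C(11) and B(29): 40
merge E(33) and 40: 73
merge D(49) and F(64): 113
merge H(67) and G(70): 137
merge 73 and A(76): 149
merge 113 and 137: 250
merge 149 and 250: 399
The rarest symbols sit at the bottom; the longest codeword is 4 bits.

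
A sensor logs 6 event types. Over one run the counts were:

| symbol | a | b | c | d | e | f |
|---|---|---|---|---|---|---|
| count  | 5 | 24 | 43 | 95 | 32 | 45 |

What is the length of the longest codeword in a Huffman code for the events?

4

Merge the two lowest-weight nodes at each step:
a(5) + b(24) → 29
29 + e(32) → 61
c(43) + f(45) → 88
61 + 88 → 149
d(95) + 149 → 244
The first pair merged (a, b) ends up deepest, at depth 4.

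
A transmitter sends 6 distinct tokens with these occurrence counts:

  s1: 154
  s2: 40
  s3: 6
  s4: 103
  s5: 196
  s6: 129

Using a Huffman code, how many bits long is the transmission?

Build the Huffman tree bottom-up:
s3(6) + s2(40) → 46
46 + s4(103) → 149
s6(129) + 149 → 278
s1(154) + s5(196) → 350
278 + 350 → 628
Total encoded bits = sum of merged weights = 46 + 149 + 278 + 350 + 628 = 1451.

1451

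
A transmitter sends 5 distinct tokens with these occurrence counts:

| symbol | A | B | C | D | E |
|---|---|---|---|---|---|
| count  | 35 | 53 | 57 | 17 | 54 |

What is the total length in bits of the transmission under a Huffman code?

Greedily combine the two least-frequent nodes:
D(17) + A(35) → 52
52 + B(53) → 105
E(54) + C(57) → 111
105 + 111 → 216
The encoded length is the sum of every internal node's weight: 52 + 105 + 111 + 216 = 484 bits.

484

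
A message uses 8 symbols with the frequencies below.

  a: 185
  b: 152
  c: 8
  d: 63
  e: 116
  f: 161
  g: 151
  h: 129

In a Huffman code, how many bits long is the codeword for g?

Build the tree from the bottom:
merge c(8) and d(63): 71
merge 71 and e(116): 187
merge h(129) and g(151): 280
merge b(152) and f(161): 313
merge a(185) and 187: 372
merge 280 and 313: 593
merge 372 and 593: 965
g sits 3 levels below the root, so its codeword is 3 bits.

3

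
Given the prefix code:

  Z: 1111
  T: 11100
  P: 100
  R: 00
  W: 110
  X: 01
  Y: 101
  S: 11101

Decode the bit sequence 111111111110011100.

ZZTT

Read left to right; each codeword is recognised as soon as it completes (prefix code):
  1111→Z | 1111→Z | 11100→T | 11100→T
Decoded message: ZZTT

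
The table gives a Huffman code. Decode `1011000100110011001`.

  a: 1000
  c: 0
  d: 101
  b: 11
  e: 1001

Read left to right; each codeword is recognised as soon as it completes (prefix code):
  101→d | 1000→a | 1001→e | 1001→e | 1001→e
Decoded message: daeee

daeee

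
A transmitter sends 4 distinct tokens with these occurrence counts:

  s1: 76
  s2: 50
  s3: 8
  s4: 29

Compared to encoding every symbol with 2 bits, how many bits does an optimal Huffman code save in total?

39

Fixed-length: 2 bits × 163 symbols = 326 bits.
Huffman merges:
s3(8) + s4(29) → 37
37 + s2(50) → 87
s1(76) + 87 → 163
Huffman total = 37 + 87 + 163 = 287 bits.
Saving = 326 − 287 = 39 bits.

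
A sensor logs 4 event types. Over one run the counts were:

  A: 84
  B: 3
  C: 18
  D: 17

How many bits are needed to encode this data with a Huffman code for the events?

Build the Huffman tree bottom-up:
merge B(3) and D(17): 20
merge C(18) and 20: 38
merge 38 and A(84): 122
Total encoded bits = sum of merged weights = 20 + 38 + 122 = 180.

180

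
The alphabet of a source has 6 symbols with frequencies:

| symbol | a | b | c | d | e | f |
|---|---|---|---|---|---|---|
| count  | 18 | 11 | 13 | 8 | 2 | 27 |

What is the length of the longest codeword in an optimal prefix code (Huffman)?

4

Merge the two lowest-weight nodes at each step:
merge e(2) and d(8): 10
merge 10 and b(11): 21
merge c(13) and a(18): 31
merge 21 and f(27): 48
merge 31 and 48: 79
The rarest symbols sit at the bottom; the longest codeword is 4 bits.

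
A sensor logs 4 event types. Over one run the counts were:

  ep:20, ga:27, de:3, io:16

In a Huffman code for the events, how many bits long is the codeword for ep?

Huffman merges, smallest pair first:
merge de(3) and io(16): 19
merge 19 and ep(20): 39
merge ga(27) and 39: 66
ep sits 2 levels below the root, so its codeword is 2 bits.

2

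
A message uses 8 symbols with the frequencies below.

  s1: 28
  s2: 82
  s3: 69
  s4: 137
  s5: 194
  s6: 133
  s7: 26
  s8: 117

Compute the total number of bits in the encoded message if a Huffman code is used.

Build the Huffman tree bottom-up:
merge s7(26) and s1(28): 54
merge 54 and s3(69): 123
merge s2(82) and s8(117): 199
merge 123 and s6(133): 256
merge s4(137) and s5(194): 331
merge 199 and 256: 455
merge 331 and 455: 786
The encoded length is the sum of every internal node's weight: 54 + 123 + 199 + 256 + 331 + 455 + 786 = 2204 bits.

2204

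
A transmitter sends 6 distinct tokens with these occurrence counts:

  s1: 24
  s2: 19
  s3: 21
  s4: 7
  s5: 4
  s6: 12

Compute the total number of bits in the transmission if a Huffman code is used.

Merge the two smallest weights repeatedly:
combine s5(4), s4(7) → 11
combine 11, s6(12) → 23
combine s2(19), s3(21) → 40
combine 23, s1(24) → 47
combine 40, 47 → 87
The encoded length is the sum of every internal node's weight: 11 + 23 + 40 + 47 + 87 = 208 bits.

208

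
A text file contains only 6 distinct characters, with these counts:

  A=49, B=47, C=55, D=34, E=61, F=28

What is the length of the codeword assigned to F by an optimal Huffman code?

3

Build the tree from the bottom:
combine F(28), D(34) → 62
combine B(47), A(49) → 96
combine C(55), E(61) → 116
combine 62, 96 → 158
combine 116, 158 → 274
F's leaf is at depth 3, giving a 3-bit codeword.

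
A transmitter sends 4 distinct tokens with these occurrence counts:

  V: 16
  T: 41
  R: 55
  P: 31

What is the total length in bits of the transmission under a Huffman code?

278

Greedily combine the two least-frequent nodes:
combine V(16), P(31) → 47
combine T(41), 47 → 88
combine R(55), 88 → 143
The encoded length is the sum of every internal node's weight: 47 + 88 + 143 = 278 bits.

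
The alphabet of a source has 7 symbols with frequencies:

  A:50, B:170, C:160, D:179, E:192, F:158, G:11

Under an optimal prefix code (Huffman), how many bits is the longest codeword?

4

Merge the two lowest-weight nodes at each step:
merge G(11) and A(50): 61
merge 61 and F(158): 219
merge C(160) and B(170): 330
merge D(179) and E(192): 371
merge 219 and 330: 549
merge 371 and 549: 920
The first pair merged (G, A) ends up deepest, at depth 4.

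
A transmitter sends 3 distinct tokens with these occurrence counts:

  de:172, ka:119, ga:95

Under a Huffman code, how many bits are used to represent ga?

2

Build the tree from the bottom:
ga(95) + ka(119) → 214
de(172) + 214 → 386
ga's leaf is at depth 2, giving a 2-bit codeword.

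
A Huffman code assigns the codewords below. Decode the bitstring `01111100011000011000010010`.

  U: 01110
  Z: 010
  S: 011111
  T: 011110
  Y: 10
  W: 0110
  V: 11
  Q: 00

SQWQWQZZ

Read left to right; each codeword is recognised as soon as it completes (prefix code):
  011111→S | 00→Q | 0110→W | 00→Q | 0110→W | 00→Q | 010→Z | 010→Z
Decoded message: SQWQWQZZ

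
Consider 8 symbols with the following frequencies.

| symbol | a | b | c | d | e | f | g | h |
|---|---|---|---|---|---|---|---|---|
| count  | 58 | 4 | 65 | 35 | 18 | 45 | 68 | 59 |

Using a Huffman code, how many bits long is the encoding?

Greedily combine the two least-frequent nodes:
combine b(4), e(18) → 22
combine 22, d(35) → 57
combine f(45), 57 → 102
combine a(58), h(59) → 117
combine c(65), g(68) → 133
combine 102, 117 → 219
combine 133, 219 → 352
The encoded length is the sum of every internal node's weight: 22 + 57 + 102 + 117 + 133 + 219 + 352 = 1002 bits.

1002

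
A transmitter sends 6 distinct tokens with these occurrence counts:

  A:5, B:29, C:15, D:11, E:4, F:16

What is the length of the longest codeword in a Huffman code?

4

Merge the two lowest-weight nodes at each step:
E(4) + A(5) → 9
9 + D(11) → 20
C(15) + F(16) → 31
20 + B(29) → 49
31 + 49 → 80
The rarest symbols sit at the bottom; the longest codeword is 4 bits.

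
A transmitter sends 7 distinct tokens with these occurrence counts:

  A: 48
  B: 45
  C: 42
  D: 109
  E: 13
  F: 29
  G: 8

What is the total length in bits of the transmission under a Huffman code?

Greedily combine the two least-frequent nodes:
combine G(8), E(13) → 21
combine 21, F(29) → 50
combine C(42), B(45) → 87
combine A(48), 50 → 98
combine 87, 98 → 185
combine D(109), 185 → 294
Each symbol's bit-cost is frequency × depth; summing gives 735 bits (equivalently 21 + 50 + 87 + 98 + 185 + 294).

735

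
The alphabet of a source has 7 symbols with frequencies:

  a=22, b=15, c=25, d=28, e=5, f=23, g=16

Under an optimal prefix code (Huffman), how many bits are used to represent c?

Huffman merges, smallest pair first:
e(5) + b(15) → 20
g(16) + 20 → 36
a(22) + f(23) → 45
c(25) + d(28) → 53
36 + 45 → 81
53 + 81 → 134
c sits 2 levels below the root, so its codeword is 2 bits.

2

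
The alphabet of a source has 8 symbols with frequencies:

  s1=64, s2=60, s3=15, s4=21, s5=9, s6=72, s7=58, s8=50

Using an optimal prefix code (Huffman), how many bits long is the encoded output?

Build the Huffman tree bottom-up:
merge s5(9) and s3(15): 24
merge s4(21) and 24: 45
merge 45 and s8(50): 95
merge s7(58) and s2(60): 118
merge s1(64) and s6(72): 136
merge 95 and 118: 213
merge 136 and 213: 349
Total encoded bits = sum of merged weights = 24 + 45 + 95 + 118 + 136 + 213 + 349 = 980.

980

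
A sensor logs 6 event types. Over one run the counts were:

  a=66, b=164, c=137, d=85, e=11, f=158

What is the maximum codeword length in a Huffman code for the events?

Merge the two lowest-weight nodes at each step:
e(11) + a(66) → 77
77 + d(85) → 162
c(137) + f(158) → 295
162 + b(164) → 326
295 + 326 → 621
The first pair merged (e, a) ends up deepest, at depth 4.

4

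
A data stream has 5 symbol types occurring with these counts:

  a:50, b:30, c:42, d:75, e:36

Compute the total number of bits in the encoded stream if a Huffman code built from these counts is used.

532

Build the Huffman tree bottom-up:
b(30) + e(36) → 66
c(42) + a(50) → 92
66 + d(75) → 141
92 + 141 → 233
Total encoded bits = sum of merged weights = 66 + 92 + 141 + 233 = 532.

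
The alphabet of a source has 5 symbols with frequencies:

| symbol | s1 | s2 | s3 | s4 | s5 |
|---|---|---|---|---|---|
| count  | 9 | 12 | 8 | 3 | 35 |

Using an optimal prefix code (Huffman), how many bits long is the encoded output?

Greedily combine the two least-frequent nodes:
combine s4(3), s3(8) → 11
combine s1(9), 11 → 20
combine s2(12), 20 → 32
combine 32, s5(35) → 67
Each symbol's bit-cost is frequency × depth; summing gives 130 bits (equivalently 11 + 20 + 32 + 67).

130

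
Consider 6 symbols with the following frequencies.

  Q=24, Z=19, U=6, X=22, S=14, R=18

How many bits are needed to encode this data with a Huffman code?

Build the Huffman tree bottom-up:
merge U(6) and S(14): 20
merge R(18) and Z(19): 37
merge 20 and X(22): 42
merge Q(24) and 37: 61
merge 42 and 61: 103
Each symbol's bit-cost is frequency × depth; summing gives 263 bits (equivalently 20 + 37 + 42 + 61 + 103).

263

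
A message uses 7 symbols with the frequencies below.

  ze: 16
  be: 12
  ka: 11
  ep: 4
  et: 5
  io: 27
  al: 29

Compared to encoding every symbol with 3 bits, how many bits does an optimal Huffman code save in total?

Fixed-length: 3 bits × 104 symbols = 312 bits.
Huffman merges:
ep(4) + et(5) → 9
9 + ka(11) → 20
be(12) + ze(16) → 28
20 + io(27) → 47
28 + al(29) → 57
47 + 57 → 104
Huffman total = 9 + 20 + 28 + 47 + 57 + 104 = 265 bits.
Saving = 312 − 265 = 47 bits.

47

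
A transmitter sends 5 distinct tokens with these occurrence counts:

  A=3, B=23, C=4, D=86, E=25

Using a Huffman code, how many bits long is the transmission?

233

Build the Huffman tree bottom-up:
merge A(3) and C(4): 7
merge 7 and B(23): 30
merge E(25) and 30: 55
merge 55 and D(86): 141
Total encoded bits = sum of merged weights = 7 + 30 + 55 + 141 = 233.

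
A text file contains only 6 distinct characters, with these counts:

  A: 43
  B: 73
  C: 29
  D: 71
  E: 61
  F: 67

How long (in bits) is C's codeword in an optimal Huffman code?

Repeatedly merge the two smallest:
merge C(29) and A(43): 72
merge E(61) and F(67): 128
merge D(71) and 72: 143
merge B(73) and 128: 201
merge 143 and 201: 344
The subtree containing C is merged 3 times, so code length = 3.

3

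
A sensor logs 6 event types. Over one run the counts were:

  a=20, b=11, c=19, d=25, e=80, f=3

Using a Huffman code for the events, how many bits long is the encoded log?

Merge the two smallest weights repeatedly:
merge f(3) and b(11): 14
merge 14 and c(19): 33
merge a(20) and d(25): 45
merge 33 and 45: 78
merge 78 and e(80): 158
Total encoded bits = sum of merged weights = 14 + 33 + 45 + 78 + 158 = 328.

328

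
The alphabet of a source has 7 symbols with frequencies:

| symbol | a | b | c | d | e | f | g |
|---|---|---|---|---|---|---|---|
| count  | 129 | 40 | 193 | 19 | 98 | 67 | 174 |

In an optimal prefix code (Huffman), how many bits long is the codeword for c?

2

Huffman merges, smallest pair first:
merge d(19) and b(40): 59
merge 59 and f(67): 126
merge e(98) and 126: 224
merge a(129) and g(174): 303
merge c(193) and 224: 417
merge 303 and 417: 720
c sits 2 levels below the root, so its codeword is 2 bits.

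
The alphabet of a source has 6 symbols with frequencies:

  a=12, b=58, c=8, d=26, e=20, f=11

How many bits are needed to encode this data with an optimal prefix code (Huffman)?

308

Build the Huffman tree bottom-up:
merge c(8) and f(11): 19
merge a(12) and 19: 31
merge e(20) and d(26): 46
merge 31 and 46: 77
merge b(58) and 77: 135
Each symbol's bit-cost is frequency × depth; summing gives 308 bits (equivalently 19 + 31 + 46 + 77 + 135).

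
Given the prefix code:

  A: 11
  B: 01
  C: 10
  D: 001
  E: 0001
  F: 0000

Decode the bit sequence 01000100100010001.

BEDEE

Read left to right; each codeword is recognised as soon as it completes (prefix code):
  01→B | 0001→E | 001→D | 0001→E | 0001→E
Decoded message: BEDEE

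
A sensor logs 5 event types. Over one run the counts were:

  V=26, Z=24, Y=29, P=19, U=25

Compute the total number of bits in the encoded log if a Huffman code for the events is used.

Greedily combine the two least-frequent nodes:
merge P(19) and Z(24): 43
merge U(25) and V(26): 51
merge Y(29) and 43: 72
merge 51 and 72: 123
The encoded length is the sum of every internal node's weight: 43 + 51 + 72 + 123 = 289 bits.

289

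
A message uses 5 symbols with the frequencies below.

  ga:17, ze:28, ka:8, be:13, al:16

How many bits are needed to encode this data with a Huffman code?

Merge the two smallest weights repeatedly:
ka(8) + be(13) → 21
al(16) + ga(17) → 33
21 + ze(28) → 49
33 + 49 → 82
Total encoded bits = sum of merged weights = 21 + 33 + 49 + 82 = 185.

185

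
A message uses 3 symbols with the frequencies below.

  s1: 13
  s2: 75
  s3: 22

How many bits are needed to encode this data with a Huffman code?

Merge the two smallest weights repeatedly:
s1(13) + s3(22) → 35
35 + s2(75) → 110
The encoded length is the sum of every internal node's weight: 35 + 110 = 145 bits.

145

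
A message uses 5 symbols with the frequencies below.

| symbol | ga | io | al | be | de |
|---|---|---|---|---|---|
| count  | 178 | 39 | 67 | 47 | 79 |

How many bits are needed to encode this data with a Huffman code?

Merge the two smallest weights repeatedly:
combine io(39), be(47) → 86
combine al(67), de(79) → 146
combine 86, 146 → 232
combine ga(178), 232 → 410
The encoded length is the sum of every internal node's weight: 86 + 146 + 232 + 410 = 874 bits.

874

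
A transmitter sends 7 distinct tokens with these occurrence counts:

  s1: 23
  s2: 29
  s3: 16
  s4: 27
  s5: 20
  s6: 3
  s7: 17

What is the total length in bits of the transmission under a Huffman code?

Greedily combine the two least-frequent nodes:
merge s6(3) and s3(16): 19
merge s7(17) and 19: 36
merge s5(20) and s1(23): 43
merge s4(27) and s2(29): 56
merge 36 and 43: 79
merge 56 and 79: 135
The encoded length is the sum of every internal node's weight: 19 + 36 + 43 + 56 + 79 + 135 = 368 bits.

368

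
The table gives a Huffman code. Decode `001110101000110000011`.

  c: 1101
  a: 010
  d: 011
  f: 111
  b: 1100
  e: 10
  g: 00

gfaegbgd

Read left to right; each codeword is recognised as soon as it completes (prefix code):
  00→g | 111→f | 010→a | 10→e | 00→g | 1100→b | 00→g | 011→d
Decoded message: gfaegbgd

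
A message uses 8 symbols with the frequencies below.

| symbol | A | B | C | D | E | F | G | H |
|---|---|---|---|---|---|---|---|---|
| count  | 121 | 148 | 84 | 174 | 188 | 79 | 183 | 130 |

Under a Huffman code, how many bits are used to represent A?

Huffman merges, smallest pair first:
combine F(79), C(84) → 163
combine A(121), H(130) → 251
combine B(148), 163 → 311
combine D(174), G(183) → 357
combine E(188), 251 → 439
combine 311, 357 → 668
combine 439, 668 → 1107
A's leaf is at depth 3, giving a 3-bit codeword.

3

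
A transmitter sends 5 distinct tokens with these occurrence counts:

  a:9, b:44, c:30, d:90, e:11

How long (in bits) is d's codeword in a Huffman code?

Repeatedly merge the two smallest:
a(9) + e(11) → 20
20 + c(30) → 50
b(44) + 50 → 94
d(90) + 94 → 184
d sits one level below the root: a 1-bit codeword.

1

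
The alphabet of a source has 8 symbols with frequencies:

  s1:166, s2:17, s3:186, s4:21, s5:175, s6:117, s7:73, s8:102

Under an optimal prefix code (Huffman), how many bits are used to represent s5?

Repeatedly merge the two smallest:
combine s2(17), s4(21) → 38
combine 38, s7(73) → 111
combine s8(102), 111 → 213
combine s6(117), s1(166) → 283
combine s5(175), s3(186) → 361
combine 213, 283 → 496
combine 361, 496 → 857
s5's leaf is at depth 2, giving a 2-bit codeword.

2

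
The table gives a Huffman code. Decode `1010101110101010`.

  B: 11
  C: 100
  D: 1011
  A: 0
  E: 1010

Read left to right; each codeword is recognised as soon as it completes (prefix code):
  1010→E | 1011→D | 1010→E | 1010→E
Decoded message: EDEE

EDEE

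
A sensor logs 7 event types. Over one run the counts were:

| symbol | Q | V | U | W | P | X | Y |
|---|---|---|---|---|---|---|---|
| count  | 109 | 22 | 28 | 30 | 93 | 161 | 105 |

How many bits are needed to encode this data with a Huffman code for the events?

1399

Build the Huffman tree bottom-up:
combine V(22), U(28) → 50
combine W(30), 50 → 80
combine 80, P(93) → 173
combine Y(105), Q(109) → 214
combine X(161), 173 → 334
combine 214, 334 → 548
Total encoded bits = sum of merged weights = 50 + 80 + 173 + 214 + 334 + 548 = 1399.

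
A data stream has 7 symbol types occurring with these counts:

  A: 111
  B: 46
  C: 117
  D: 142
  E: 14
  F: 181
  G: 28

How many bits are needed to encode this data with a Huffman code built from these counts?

1607

Merge the two smallest weights repeatedly:
merge E(14) and G(28): 42
merge 42 and B(46): 88
merge 88 and A(111): 199
merge C(117) and D(142): 259
merge F(181) and 199: 380
merge 259 and 380: 639
Total encoded bits = sum of merged weights = 42 + 88 + 199 + 259 + 380 + 639 = 1607.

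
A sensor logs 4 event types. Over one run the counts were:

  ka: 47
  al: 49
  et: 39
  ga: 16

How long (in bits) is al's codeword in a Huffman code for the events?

Repeatedly merge the two smallest:
ga(16) + et(39) → 55
ka(47) + al(49) → 96
55 + 96 → 151
al sits 2 levels below the root, so its codeword is 2 bits.

2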